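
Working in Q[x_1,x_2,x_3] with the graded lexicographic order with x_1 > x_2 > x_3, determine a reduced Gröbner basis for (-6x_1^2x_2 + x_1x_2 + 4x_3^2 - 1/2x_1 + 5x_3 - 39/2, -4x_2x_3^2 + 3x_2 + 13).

Buchberger's algorithm terminates because the ascending chain of leading-term ideals stabilizes.

f_1 = -6x_1^2x_2 + x_1x_2 + 4x_3^2 - 1/2x_1 + 5x_3 - 39/2, LT = x_1^2x_2.
f_2 = -4x_2x_3^2 + 3x_2 + 13, LT = x_2x_3^2.

S(f_1,f_2): lcm = x_1^2x_2x_3^2. S = -1/6x_1x_2x_3^2 - 2/3x_3^4 + 3/4x_1^2x_2 + 1/12x_1x_3^2 - 5/6x_3^3 + 13/4x_1^2 + 13/4x_3^2.
  leading term x_1x_2x_3^2: subtract (1/24x_1)·f_2 from -1/6x_1x_2x_3^2 - 2/3x_3^4 + 3/4x_1^2x_2 + 1/12x_1x_3^2 - 5/6x_3^3 + 13/4x_1^2 + 13/4x_3^2 → -2/3x_3^4 + 3/4x_1^2x_2 + 1/12x_1x_3^2 - 5/6x_3^3 + 13/4x_1^2 - 1/8x_1x_2 + 13/4x_3^2 - 13/24x_1
  leading term x_3^4: no divisor's leading term divides it; move -2/3x_3^4 to the remainder.
  leading term x_1^2x_2: subtract (-1/8)·f_1 from 3/4x_1^2x_2 + 1/12x_1x_3^2 - 5/6x_3^3 + 13/4x_1^2 - 1/8x_1x_2 + 13/4x_3^2 - 13/24x_1 → 1/12x_1x_3^2 - 5/6x_3^3 + 13/4x_1^2 + 15/4x_3^2 - 29/48x_1 + 5/8x_3 - 39/16
  leading term x_1x_3^2: no divisor's leading term divides it; move 1/12x_1x_3^2 to the remainder.
  leading term x_3^3: no divisor's leading term divides it; move -5/6x_3^3 to the remainder.
  leading term x_1^2: no divisor's leading term divides it; move 13/4x_1^2 to the remainder.
  leading term x_3^2: no divisor's leading term divides it; move 15/4x_3^2 to the remainder.
  leading term x_1: no divisor's leading term divides it; move -29/48x_1 to the remainder.
  leading term x_3: no divisor's leading term divides it; move 5/8x_3 to the remainder.
  leading term 1: no divisor's leading term divides it; move -39/16 to the remainder.
  remainder -2/3x_3^4 + 1/12x_1x_3^2 - 5/6x_3^3 + 13/4x_1^2 + 15/4x_3^2 - 29/48x_1 + 5/8x_3 - 39/16 ≠ 0; add g_3 = -2/3x_3^4 + 1/12x_1x_3^2 - 5/6x_3^3 + 13/4x_1^2 + 15/4x_3^2 - 29/48x_1 + 5/8x_3 - 39/16 to the basis.

The other S-polynomials (S(f_1,g_3), S(f_2,g_3)) all reduce to 0 modulo the current basis, so we have a Gröbner basis.

G = {x_3^4 - 1/8x_1x_3^2 + 5/4x_3^3 - 39/8x_1^2 - 45/8x_3^2 + 29/32x_1 - 15/16x_3 + 117/32, x_1^2x_2 - 1/6x_1x_2 - 2/3x_3^2 + 1/12x_1 - 5/6x_3 + 13/4, x_2x_3^2 - 3/4x_2 - 13/4}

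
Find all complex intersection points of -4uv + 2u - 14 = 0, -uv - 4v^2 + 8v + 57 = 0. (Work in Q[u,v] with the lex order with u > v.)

{(1, -3), (63 + 7*sqrt(83), 11/4 - sqrt(83)/4), (63 - 7*sqrt(83), sqrt(83)/4 + 11/4)}

Compute a lex Gröbner basis by Buchberger's algorithm.
f_1 = -4uv + 2u - 14, LT = uv.
f_2 = -uv - 4v^2 + 8v + 57, LT = uv.

S(f_1,f_2): lcm = uv. S = -1/2u - 4v^2 + 8v + 121/2.
  leading term u: no divisor's leading term divides it; move -1/2u to the remainder.
  leading term v^2: no divisor's leading term divides it; move -4v^2 to the remainder.
  leading term v: no divisor's leading term divides it; move 8v to the remainder.
  leading term 1: no divisor's leading term divides it; move 121/2 to the remainder.
  remainder -1/2u - 4v^2 + 8v + 121/2 ≠ 0; add h_3 = -1/2u - 4v^2 + 8v + 121/2 to the basis.

S(f_1,h_3): lcm = uv. S = -1/2u - 8v^3 + 16v^2 + 121v + 7/2.
  leading term u: subtract (1)·h_3 from -1/2u - 8v^3 + 16v^2 + 121v + 7/2 → -8v^3 + 20v^2 + 113v - 57
  leading term v^3: no divisor's leading term divides it; move -8v^3 to the remainder.
  leading term v^2: no divisor's leading term divides it; move 20v^2 to the remainder.
  leading term v: no divisor's leading term divides it; move 113v to the remainder.
  leading term 1: no divisor's leading term divides it; move -57 to the remainder.
  remainder -8v^3 + 20v^2 + 113v - 57 ≠ 0; add h_4 = -8v^3 + 20v^2 + 113v - 57 to the basis.

The other S-polynomials (S(f_2,h_3), S(f_1,h_4), S(f_2,h_4), S(h_3,h_4)) all reduce to 0 modulo the current basis, so we have a Gröbner basis.
Inter-reduce: drop elements whose leading term is divisible by another's, tail-reduce, and make monic.
Reduced Gröbner basis: {u + 8v^2 - 16v - 121, v^3 - 5/2v^2 - 113/8v + 57/8}.

A lex Gröbner basis eliminates variables successively. Here v^3 - 5/2v^2 - 113/8v + 57/8 depends only on v, with roots {-3, 11/4 - sqrt(83)/4, sqrt(83)/4 + 11/4}; lifting each root through the earlier basis elements recovers the full solutions.
  v = -3: the earlier basis element becomes u - 1 = 0, giving u = 1 — point (1, -3).
  v = 11/4 - sqrt(83)/4: the earlier basis element becomes u - 7*sqrt(83) - 63 = 0, giving u = 63 + 7*sqrt(83) — point (63 + 7*sqrt(83), 11/4 - sqrt(83)/4).
  v = sqrt(83)/4 + 11/4: the earlier basis element becomes u - 63 + 7*sqrt(83) = 0, giving u = 63 - 7*sqrt(83) — point (63 - 7*sqrt(83), sqrt(83)/4 + 11/4).
Substituting each solution back into the original system confirms all equations vanish.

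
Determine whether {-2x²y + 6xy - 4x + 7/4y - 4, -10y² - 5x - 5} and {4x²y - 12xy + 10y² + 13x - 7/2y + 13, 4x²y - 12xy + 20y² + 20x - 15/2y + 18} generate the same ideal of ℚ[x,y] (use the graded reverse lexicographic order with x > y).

No, the ideals differ.

Since reduced Gröbner bases are canonical representatives of ideals under a given ordering, it suffices to compute and compare them.
Buchberger on the first generating set:
f_1 = -2x²y + 6xy - 4x + 7/4y - 4, LT = x²y.
f_2 = -10y² - 5x - 5, LT = y².

S(f_1,f_2): lcm = x²y². S = -½x³ - 3xy² - ½x² + 2xy - ⅞y² + 2y.
  leading term x³: no divisor's leading term divides it; move -½x³ to the remainder.
  leading term xy²: subtract (3/10x)·f_2 from -3xy² - ½x² + 2xy - ⅞y² + 2y → x² + 2xy - ⅞y² + 3/2x + 2y
  leading term x²: no divisor's leading term divides it; move x² to the remainder.
  leading term xy: no divisor's leading term divides it; move 2xy to the remainder.
  leading term y²: subtract (7/80)·f_2 from -⅞y² + 3/2x + 2y → 31/16x + 2y + 7/16
  leading term x: no divisor's leading term divides it; move 31/16x to the remainder.
  leading term y: no divisor's leading term divides it; move 2y to the remainder.
  leading term 1: no divisor's leading term divides it; move 7/16 to the remainder.
  remainder -½x³ + x² + 2xy + 31/16x + 2y + 7/16 ≠ 0; add g_3 = -½x³ + x² + 2xy + 31/16x + 2y + 7/16 to the basis.

The other S-polynomials (S(f_1,g_3), S(f_2,g_3)) all reduce to 0 modulo the current basis, so we have a Gröbner basis.
Inter-reduce: drop elements whose leading term is divisible by another's, tail-reduce, and make monic.
Reduced Gröbner basis: {x³ - 2x² - 4xy - 31/8x - 4y - ⅞, x²y - 3xy + 2x - ⅞y + 2, y² + ½x + ½}.

Buchberger on the second generating set:
h_1 = 4x²y - 12xy + 10y² + 13x - 7/2y + 13, LT = x²y.
h_2 = 4x²y - 12xy + 20y² + 20x - 15/2y + 18, LT = x²y.

S(h_1,h_2): lcm = x²y. S = -5/2y² - 7/4x + y - 5/4.
  leading term y²: no divisor's leading term divides it; move -5/2y² to the remainder.
  leading term x: no divisor's leading term divides it; move -7/4x to the remainder.
  leading term y: no divisor's leading term divides it; move y to the remainder.
  leading term 1: no divisor's leading term divides it; move -5/4 to the remainder.
  remainder -5/2y² - 7/4x + y - 5/4 ≠ 0; add k_3 = -5/2y² - 7/4x + y - 5/4 to the basis.

S(h_1,k_3): lcm = x²y². S = -7/10x³ + ⅖x²y - 3xy² + 5/2y³ - ½x² + 13/4xy - ⅞y² + 13/4y.
  leading term x³: no divisor's leading term divides it; move -7/10x³ to the remainder.
  leading term x²y: subtract (1/10)·h_1 from ⅖x²y - 3xy² + 5/2y³ - ½x² + 13/4xy - ⅞y² + 13/4y → -3xy² + 5/2y³ - ½x² + 89/20xy - 15/8y² - 13/10x + 18/5y - 13/10
  leading term xy²: subtract (6/5x)·k_3 from -3xy² + 5/2y³ - ½x² + 89/20xy - 15/8y² - 13/10x + 18/5y - 13/10 → 5/2y³ + 8/5x² + 13/4xy - 15/8y² + ⅕x + 18/5y - 13/10
  leading term y³: subtract (-y)·k_3 from 5/2y³ + 8/5x² + 13/4xy - 15/8y² + ⅕x + 18/5y - 13/10 → 8/5x² + 3/2xy - ⅞y² + ⅕x + 47/20y - 13/10
  leading term x²: no divisor's leading term divides it; move 8/5x² to the remainder.
  leading term xy: no divisor's leading term divides it; move 3/2xy to the remainder.
  leading term y²: subtract (7/20)·k_3 from -⅞y² + ⅕x + 47/20y - 13/10 → 13/16x + 2y - 69/80
  leading term x: no divisor's leading term divides it; move 13/16x to the remainder.
  leading term y: no divisor's leading term divides it; move 2y to the remainder.
  leading term 1: no divisor's leading term divides it; move -69/80 to the remainder.
  remainder -7/10x³ + 8/5x² + 3/2xy + 13/16x + 2y - 69/80 ≠ 0; add k_4 = -7/10x³ + 8/5x² + 3/2xy + 13/16x + 2y - 69/80 to the basis.

The other S-polynomials (S(h_2,k_3), S(h_1,k_4), S(h_2,k_4), S(k_3,k_4)) all reduce to 0 modulo the current basis, so we have a Gröbner basis.
Inter-reduce: drop elements whose leading term is divisible by another's, tail-reduce, and make monic.
Reduced Gröbner basis: {x³ - 16/7x² - 15/7xy - 65/56x - 20/7y + 69/56, x²y - 3xy + 3/2x + ⅛y + 2, y² + 7/10x - ⅖y + ½}.

Since the reduced bases disagree, the two ideals are not the same.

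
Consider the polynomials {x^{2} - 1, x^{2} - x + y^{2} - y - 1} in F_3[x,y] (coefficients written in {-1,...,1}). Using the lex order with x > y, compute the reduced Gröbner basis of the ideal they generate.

This is the nonlinear analogue of row-reducing a linear system.

f_1 = x^{2} - 1, LT = x^{2}.
f_2 = x^{2} - x + y^{2} - y - 1, LT = x^{2}.

S(f_1,f_2): lcm = x^{2}. S = x - y^{2} + y.
  reduce S modulo (f_1, f_2):
  remainder x - y^{2} + y ≠ 0; add g_3 = x - y^{2} + y to the basis.

S(f_1,g_3): lcm = x^{2}. S = xy^{2} - xy - 1.
  reduce S modulo (f_1, f_2, g_3):
  remainder y^{4} + y^{3} + y^{2} - 1 ≠ 0; add g_4 = y^{4} + y^{3} + y^{2} - 1 to the basis.

The other S-polynomials (S(f_2,g_3), S(f_1,g_4), S(f_2,g_4), S(g_3,g_4)) all reduce to 0 modulo the current basis, so we have a Gröbner basis.
Inter-reduce: drop elements whose leading term is divisible by another's, tail-reduce, and make monic.

G = {x - y^{2} + y, y^{4} + y^{3} + y^{2} - 1}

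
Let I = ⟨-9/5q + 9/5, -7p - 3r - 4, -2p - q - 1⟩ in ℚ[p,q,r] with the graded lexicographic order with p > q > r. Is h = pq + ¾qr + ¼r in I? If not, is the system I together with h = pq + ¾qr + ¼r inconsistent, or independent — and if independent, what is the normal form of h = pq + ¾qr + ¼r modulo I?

First compute the reduced Gröbner basis of I by Buchberger's algorithm.
f_1 = -9/5q + 9/5, LT = q.
f_2 = -7p - 3r - 4, LT = p.
f_3 = -2p - q - 1, LT = p.

S(f_1,f_2): leading monomials are coprime, so the S-polynomial reduces to 0 (Buchberger's first criterion).
S(f_1,f_3): leading monomials are coprime, so the S-polynomial reduces to 0 (Buchberger's first criterion).
S(f_2,f_3): lcm = p. S = -½q + 3/7r + 1/14.
  leading term q: subtract (5/18)·f_1 from -½q + 3/7r + 1/14 → 3/7r - 3/7
  leading term r: no divisor's leading term divides it; move 3/7r to the remainder.
  leading term 1: no divisor's leading term divides it; move -3/7 to the remainder.
  remainder 3/7r - 3/7 ≠ 0; add k_4 = 3/7r - 3/7 to the basis.

S(f_1,k_4): leading monomials are coprime, so the S-polynomial reduces to 0 (Buchberger's first criterion).
S(f_2,k_4): leading monomials are coprime, so the S-polynomial reduces to 0 (Buchberger's first criterion).
S(f_3,k_4): leading monomials are coprime, so the S-polynomial reduces to 0 (Buchberger's first criterion).
Every S-polynomial of the final basis reduces to 0, so we have a Gröbner basis.
Inter-reduce: drop elements whose leading term is divisible by another's, tail-reduce, and make monic.
Reduced Gröbner basis: {p + 1, q - 1, r - 1}.
Label its elements g_1 = p + 1, g_2 = q - 1, g_3 = r - 1.

Reduce h = pq + ¾qr + ¼r modulo G:
  leading term pq: subtract (q)·g_1 from pq + ¾qr + ¼r → ¾qr - q + ¼r
  leading term qr: subtract (¾r)·g_2 from ¾qr - q + ¼r → -q + r
  leading term q: subtract (-1)·g_2 from -q + r → r - 1
  leading term r: subtract (1)·g_3 from r - 1 → 0
  normal form = 0.
Since the normal form is 0, h ∈ I.

The remainder on division by a Gröbner basis is unique — it is the normal form.

pq + ¾qr + ¼r lies in I (it reduces to 0).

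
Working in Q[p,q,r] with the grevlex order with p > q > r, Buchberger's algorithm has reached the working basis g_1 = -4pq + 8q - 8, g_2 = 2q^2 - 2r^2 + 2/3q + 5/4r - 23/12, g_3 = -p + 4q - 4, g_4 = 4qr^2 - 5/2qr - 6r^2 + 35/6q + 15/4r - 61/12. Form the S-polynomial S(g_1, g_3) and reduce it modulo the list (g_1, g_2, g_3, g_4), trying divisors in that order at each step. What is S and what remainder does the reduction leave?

S(g_1, g_3) = 4q^2 - 6q + 2; remainder on division = 4r^2 - 22/3q - 5/2r + 35/6.

lcm(LM(g_1), LM(g_3)) = pq.
S = (lcm/LT(g_1))·g_1 − (lcm/LT(g_3))·g_3 = 4q^2 - 6q + 2.
Reduce S modulo (g_1, g_2, g_3, g_4) in that order:
  leading term q^2: subtract (2)·g_2 from 4q^2 - 6q + 2 → 4r^2 - 22/3q - 5/2r + 35/6
  leading term r^2: no divisor's leading term divides it; move 4r^2 to the remainder.
  leading term q: no divisor's leading term divides it; move -22/3q to the remainder.
  leading term r: no divisor's leading term divides it; move -5/2r to the remainder.
  leading term 1: no divisor's leading term divides it; move 35/6 to the remainder.
The remainder 4r^2 - 22/3q - 5/2r + 35/6 is nonzero, so it would be added as the next basis element.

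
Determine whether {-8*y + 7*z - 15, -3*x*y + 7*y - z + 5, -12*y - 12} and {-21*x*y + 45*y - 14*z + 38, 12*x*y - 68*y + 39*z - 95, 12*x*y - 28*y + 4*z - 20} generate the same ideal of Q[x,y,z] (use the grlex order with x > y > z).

Yes, the ideals are equal.

Since reduced Gröbner bases are canonical representatives of ideals under a given ordering, it suffices to compute and compare them.
Buchberger on the first generating set:
f_1 = -8*y + 7*z - 15, LT = y.
f_2 = -3*x*y + 7*y - z + 5, LT = x*y.
f_3 = -12*y - 12, LT = y.

S(f_1,f_2): lcm = x*y. S = -7/8*x*z + 15/8*x + 7/3*y - 1/3*z + 5/3.
  reduce S modulo (f_1, f_2, f_3):
  remainder -7/8*x*z + 15/8*x + 41/24*z - 65/24 ≠ 0; add g_4 = -7/8*x*z + 15/8*x + 41/24*z - 65/24 to the basis.

S(f_1,f_3): lcm = y. S = -7/8*z + 7/8.
  reduce S modulo (f_1, f_2, f_3, g_4):
  remainder -7/8*z + 7/8 ≠ 0; add g_5 = -7/8*z + 7/8 to the basis.

S(f_2,f_3): lcm = x*y. S = -x - 7/3*y + 1/3*z - 5/3.
  reduce S modulo (f_1, f_2, f_3, g_4, g_5):
  remainder -x + 1 ≠ 0; add g_6 = -x + 1 to the basis.

The other S-polynomials (S(f_1,g_4), S(f_2,g_4), S(f_3,g_4), S(f_1,g_5), S(f_2,g_5), S(f_3,g_5), S(g_4,g_5), S(f_1,g_6), S(f_2,g_6), S(f_3,g_6), S(g_4,g_6), S(g_5,g_6)) all reduce to 0 modulo the current basis, so we have a Gröbner basis.
Inter-reduce: drop elements whose leading term is divisible by another's, tail-reduce, and make monic.
Reduced Gröbner basis: {x - 1, y + 1, z - 1}.

Buchberger on the second generating set:
h_1 = -21*x*y + 45*y - 14*z + 38, LT = x*y.
h_2 = 12*x*y - 68*y + 39*z - 95, LT = x*y.
h_3 = 12*x*y - 28*y + 4*z - 20, LT = x*y.

S(h_1,h_2): lcm = x*y. S = 74/21*y - 31/12*z + 171/28.
  reduce S modulo (h_1, h_2, h_3):
  remainder 74/21*y - 31/12*z + 171/28 ≠ 0; add k_4 = 74/21*y - 31/12*z + 171/28 to the basis.

S(h_1,h_3): lcm = x*y. S = 4/21*y + 1/3*z - 1/7.
  reduce S modulo (h_1, h_2, h_3, k_4):
  remainder 35/74*z - 35/74 ≠ 0; add k_5 = 35/74*z - 35/74 to the basis.

S(h_1,k_4): lcm = x*y. S = 217/296*x*z - 513/296*x - 15/7*y + 2/3*z - 38/21.
  reduce S modulo (h_1, h_2, h_3, k_4, k_5):
  remainder -x + 1 ≠ 0; add k_6 = -x + 1 to the basis.

The other S-polynomials (S(h_2,h_3), S(h_2,k_4), S(h_3,k_4), S(h_1,k_5), S(h_2,k_5), S(h_3,k_5), S(k_4,k_5), S(h_1,k_6), S(h_2,k_6), S(h_3,k_6), S(k_4,k_6), S(k_5,k_6)) all reduce to 0 modulo the current basis, so we have a Gröbner basis.
Inter-reduce: drop elements whose leading term is divisible by another's, tail-reduce, and make monic.
Reduced Gröbner basis: {x - 1, y + 1, z - 1}.

These coincide, so the ideals are equal.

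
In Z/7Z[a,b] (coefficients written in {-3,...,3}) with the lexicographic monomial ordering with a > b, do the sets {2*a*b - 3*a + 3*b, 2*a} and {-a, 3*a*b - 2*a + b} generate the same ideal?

Yes, the ideals are equal.

Two ideals are equal iff their reduced Gröbner bases coincide (the reduced basis is unique for a fixed ordering).
Buchberger on the first generating set:
f_1 = 2*a*b - 3*a + 3*b, LT = a*b.
f_2 = 2*a, LT = a.

S(f_1,f_2): lcm = a*b. S = 2*a - 2*b.
  reduce S modulo (f_1, f_2):
  remainder -2*b ≠ 0; add g_3 = -2*b to the basis.

The other S-polynomials (S(f_1,g_3), S(f_2,g_3)) all reduce to 0 modulo the current basis, so we have a Gröbner basis.
Inter-reduce: drop elements whose leading term is divisible by another's, tail-reduce, and make monic.
Reduced Gröbner basis: {a, b}.

Buchberger on the second generating set:
h_1 = -a, LT = a.
h_2 = 3*a*b - 2*a + b, LT = a*b.

S(h_1,h_2): lcm = a*b. S = 3*a + 2*b.
  reduce S modulo (h_1, h_2):
  remainder 2*b ≠ 0; add k_3 = 2*b to the basis.

The other S-polynomials (S(h_1,k_3), S(h_2,k_3)) all reduce to 0 modulo the current basis, so we have a Gröbner basis.
Inter-reduce: drop elements whose leading term is divisible by another's, tail-reduce, and make monic.
Reduced Gröbner basis: {a, b}.

Same reduced basis, so the two generating sets span the same ideal.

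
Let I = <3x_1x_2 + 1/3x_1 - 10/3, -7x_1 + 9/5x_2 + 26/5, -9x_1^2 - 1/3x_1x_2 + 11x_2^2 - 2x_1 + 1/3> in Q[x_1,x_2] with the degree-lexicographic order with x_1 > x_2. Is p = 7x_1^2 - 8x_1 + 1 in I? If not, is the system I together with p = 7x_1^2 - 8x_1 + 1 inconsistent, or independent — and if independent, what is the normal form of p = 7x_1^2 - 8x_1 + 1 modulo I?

First compute the reduced Gröbner basis of I by Buchberger's algorithm.
f_1 = 3x_1x_2 + 1/3x_1 - 10/3, LT = x_1x_2.
f_2 = -7x_1 + 9/5x_2 + 26/5, LT = x_1.
f_3 = -9x_1^2 - 1/3x_1x_2 + 11x_2^2 - 2x_1 + 1/3, LT = x_1^2.

S(f_1,f_2): lcm = x_1x_2. S = 9/35x_2^2 + 1/9x_1 + 26/35x_2 - 10/9.
  leading term x_2^2: no divisor's leading term divides it; move 9/35x_2^2 to the remainder.
  leading term x_1: subtract (-1/63)·f_2 from 1/9x_1 + 26/35x_2 - 10/9 → 27/35x_2 - 36/35
  leading term x_2: no divisor's leading term divides it; move 27/35x_2 to the remainder.
  leading term 1: no divisor's leading term divides it; move -36/35 to the remainder.
  remainder 9/35x_2^2 + 27/35x_2 - 36/35 ≠ 0; add h_4 = 9/35x_2^2 + 27/35x_2 - 36/35 to the basis.

S(f_1,f_3): lcm = x_1^2x_2. S = -1/27x_1x_2^2 + 11/9x_2^3 + 1/9x_1^2 - 2/9x_1x_2 - 10/9x_1 + 1/27x_2.
  leading term x_1x_2^2: subtract (-1/81x_2)·f_1 from -1/27x_1x_2^2 + 11/9x_2^3 + 1/9x_1^2 - 2/9x_1x_2 - 10/9x_1 + 1/27x_2 → 11/9x_2^3 + 1/9x_1^2 - 53/243x_1x_2 - 10/9x_1 - 1/243x_2
  leading term x_2^3: subtract (385/81x_2)·h_4 from 11/9x_2^3 + 1/9x_1^2 - 53/243x_1x_2 - 10/9x_1 - 1/243x_2 → 1/9x_1^2 - 53/243x_1x_2 - 11/3x_2^2 - 10/9x_1 + 1187/243x_2
  leading term x_1^2: subtract (-1/63x_1)·f_2 from 1/9x_1^2 - 53/243x_1x_2 - 11/3x_2^2 - 10/9x_1 + 1187/243x_2 → -1612/8505x_1x_2 - 11/3x_2^2 - 36/35x_1 + 1187/243x_2
  leading term x_1x_2: subtract (-1612/25515)·f_1 from -1612/8505x_1x_2 - 11/3x_2^2 - 36/35x_1 + 1187/243x_2 → -11/3x_2^2 - 15424/15309x_1 + 1187/243x_2 - 3224/15309
  leading term x_2^2: subtract (-385/27)·h_4 from -11/3x_2^2 - 15424/15309x_1 + 1187/243x_2 - 3224/15309 → -15424/15309x_1 + 3860/243x_2 - 227756/15309
  leading term x_1: subtract (15424/107163)·f_2 from -15424/15309x_1 + 3860/243x_2 - 227756/15309 → 103364/6615x_2 - 103364/6615
  leading term x_2: no divisor's leading term divides it; move 103364/6615x_2 to the remainder.
  leading term 1: no divisor's leading term divides it; move -103364/6615 to the remainder.
  remainder 103364/6615x_2 - 103364/6615 ≠ 0; add h_5 = 103364/6615x_2 - 103364/6615 to the basis.

The other S-polynomials (S(f_2,f_3), S(f_1,h_4), S(f_2,h_4), S(f_3,h_4), S(f_1,h_5), S(f_2,h_5), S(f_3,h_5), S(h_4,h_5)) all reduce to 0 modulo the current basis, so we have a Gröbner basis.
Inter-reduce: drop elements whose leading term is divisible by another's, tail-reduce, and make monic.
Reduced Gröbner basis: {x_1 - 1, x_2 - 1}.
Label its elements g_1 = x_1 - 1, g_2 = x_2 - 1.

Reduce p = 7x_1^2 - 8x_1 + 1 modulo G:
  leading term x_1^2: subtract (7x_1)·g_1 from 7x_1^2 - 8x_1 + 1 → -x_1 + 1
  leading term x_1: subtract (-1)·g_1 from -x_1 + 1 → 0
  normal form = 0.
Since the normal form is 0, p ∈ I.

The remainder on division by a Gröbner basis is unique — it is the normal form.

7x_1^2 - 8x_1 + 1 lies in I (it reduces to 0).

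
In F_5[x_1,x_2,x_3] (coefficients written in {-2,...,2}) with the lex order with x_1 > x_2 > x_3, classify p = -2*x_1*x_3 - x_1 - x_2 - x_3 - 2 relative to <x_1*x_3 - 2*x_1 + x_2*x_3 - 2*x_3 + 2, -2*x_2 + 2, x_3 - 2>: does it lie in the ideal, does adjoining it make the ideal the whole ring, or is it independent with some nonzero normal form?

First compute the reduced Gröbner basis of I by Buchberger's algorithm.
f_1 = x_1*x_3 - 2*x_1 + x_2*x_3 - 2*x_3 + 2, LT = x_1*x_3.
f_2 = -2*x_2 + 2, LT = x_2.
f_3 = x_3 - 2, LT = x_3.

The S-polynomials (S(f_1,f_2), S(f_1,f_3), S(f_2,f_3)) all reduce to 0 modulo the current basis, so we have a Gröbner basis.
Inter-reduce: drop elements whose leading term is divisible by another's, tail-reduce, and make monic.
Reduced Gröbner basis: {x_2 - 1, x_3 - 2}.
Label its elements g_1 = x_2 - 1, g_2 = x_3 - 2.

Reduce p = -2*x_1*x_3 - x_1 - x_2 - x_3 - 2 modulo G:
  leading term x_1*x_3: subtract (-2*x_1)·g_2 from -2*x_1*x_3 - x_1 - x_2 - x_3 - 2 → -x_2 - x_3 - 2
  leading term x_2: subtract (-1)·g_1 from -x_2 - x_3 - 2 → -x_3 + 2
  leading term x_3: subtract (-1)·g_2 from -x_3 + 2 → 0
  normal form = 0.
Since the normal form is 0, p ∈ I.

-2*x_1*x_3 - x_1 - x_2 - x_3 - 2 lies in I (it reduces to 0).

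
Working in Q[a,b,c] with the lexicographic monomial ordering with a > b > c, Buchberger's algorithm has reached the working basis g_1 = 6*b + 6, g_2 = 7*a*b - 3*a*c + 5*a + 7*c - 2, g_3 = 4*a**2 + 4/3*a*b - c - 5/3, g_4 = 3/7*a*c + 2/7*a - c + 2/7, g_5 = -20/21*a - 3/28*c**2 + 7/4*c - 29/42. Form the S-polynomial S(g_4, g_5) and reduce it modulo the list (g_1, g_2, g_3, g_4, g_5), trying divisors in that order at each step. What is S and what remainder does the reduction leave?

lcm(LM(g_4), LM(g_5)) = a*c.
S = (lcm/LT(g_4))·g_4 − (lcm/LT(g_5))·g_5 = 2/3*a - 9/80*c**3 + 147/80*c**2 - 367/120*c + 2/3.
Reduce S modulo (g_1, g_2, g_3, g_4, g_5) in that order:
  leading term a: subtract (-7/10)·g_5 from 2/3*a - 9/80*c**3 + 147/80*c**2 - 367/120*c + 2/3 → -9/80*c**3 + 141/80*c**2 - 11/6*c + 11/60
  leading term c**3: no divisor's leading term divides it; move -9/80*c**3 to the remainder.
  leading term c**2: no divisor's leading term divides it; move 141/80*c**2 to the remainder.
  leading term c: no divisor's leading term divides it; move -11/6*c to the remainder.
  leading term 1: no divisor's leading term divides it; move 11/60 to the remainder.
The remainder -9/80*c**3 + 141/80*c**2 - 11/6*c + 11/60 is nonzero, so it would be added as the next basis element.

S(g_4, g_5) = 2/3*a - 9/80*c**3 + 147/80*c**2 - 367/120*c + 2/3; remainder on division = -9/80*c**3 + 141/80*c**2 - 11/6*c + 11/60.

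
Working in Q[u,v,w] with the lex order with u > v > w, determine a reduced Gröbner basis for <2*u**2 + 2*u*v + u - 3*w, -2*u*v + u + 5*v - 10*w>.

The reduced Gröbner basis is the canonical form of the ideal for this ordering.

f_1 = 2*u**2 + 2*u*v + u - 3*w, LT = u**2.
f_2 = -2*u*v + u + 5*v - 10*w, LT = u*v.

S(f_1,f_2): lcm = u**2*v. S = 1/2*u**2 + u*v**2 + 3*u*v - 5*u*w - 3/2*v*w.
  leading term u**2: subtract (1/4)·f_1 from 1/2*u**2 + u*v**2 + 3*u*v - 5*u*w - 3/2*v*w → u*v**2 + 5/2*u*v - 5*u*w - 1/4*u - 3/2*v*w + 3/4*w
  leading term u*v**2: subtract (-1/2*v)·f_2 from u*v**2 + 5/2*u*v - 5*u*w - 1/4*u - 3/2*v*w + 3/4*w → 3*u*v - 5*u*w - 1/4*u + 5/2*v**2 - 13/2*v*w + 3/4*w
  leading term u*v: subtract (-3/2)·f_2 from 3*u*v - 5*u*w - 1/4*u + 5/2*v**2 - 13/2*v*w + 3/4*w → -5*u*w + 5/4*u + 5/2*v**2 - 13/2*v*w + 15/2*v - 57/4*w
  leading term u*w: no divisor's leading term divides it; move -5*u*w to the remainder.
  leading term u: no divisor's leading term divides it; move 5/4*u to the remainder.
  leading term v**2: no divisor's leading term divides it; move 5/2*v**2 to the remainder.
  leading term v*w: no divisor's leading term divides it; move -13/2*v*w to the remainder.
  leading term v: no divisor's leading term divides it; move 15/2*v to the remainder.
  leading term w: no divisor's leading term divides it; move -57/4*w to the remainder.
  remainder -5*u*w + 5/4*u + 5/2*v**2 - 13/2*v*w + 15/2*v - 57/4*w ≠ 0; add g_3 = -5*u*w + 5/4*u + 5/2*v**2 - 13/2*v*w + 15/2*v - 57/4*w to the basis.

S(f_2,g_3): lcm = u*v*w. S = 1/4*u*v - 1/2*u*w + 1/2*v**3 - 13/10*v**2*w + 3/2*v**2 - 107/20*v*w + 5*w**2.
  leading term u*v: subtract (-1/8)·f_2 from 1/4*u*v - 1/2*u*w + 1/2*v**3 - 13/10*v**2*w + 3/2*v**2 - 107/20*v*w + 5*w**2 → -1/2*u*w + 1/8*u + 1/2*v**3 - 13/10*v**2*w + 3/2*v**2 - 107/20*v*w + 5/8*v + 5*w**2 - 5/4*w
  leading term u*w: subtract (1/10)·g_3 from -1/2*u*w + 1/8*u + 1/2*v**3 - 13/10*v**2*w + 3/2*v**2 - 107/20*v*w + 5/8*v + 5*w**2 - 5/4*w → 1/2*v**3 - 13/10*v**2*w + 5/4*v**2 - 47/10*v*w - 1/8*v + 5*w**2 + 7/40*w
  leading term v**3: no divisor's leading term divides it; move 1/2*v**3 to the remainder.
  leading term v**2*w: no divisor's leading term divides it; move -13/10*v**2*w to the remainder.
  leading term v**2: no divisor's leading term divides it; move 5/4*v**2 to the remainder.
  leading term v*w: no divisor's leading term divides it; move -47/10*v*w to the remainder.
  leading term v: no divisor's leading term divides it; move -1/8*v to the remainder.
  leading term w**2: no divisor's leading term divides it; move 5*w**2 to the remainder.
  leading term w: no divisor's leading term divides it; move 7/40*w to the remainder.
  remainder 1/2*v**3 - 13/10*v**2*w + 5/4*v**2 - 47/10*v*w - 1/8*v + 5*w**2 + 7/40*w ≠ 0; add g_4 = 1/2*v**3 - 13/10*v**2*w + 5/4*v**2 - 47/10*v*w - 1/8*v + 5*w**2 + 7/40*w to the basis.

The other S-polynomials (S(f_1,g_3), S(f_1,g_4), S(f_2,g_4), S(g_3,g_4)) all reduce to 0 modulo the current basis, so we have a Gröbner basis.

G = {u**2 + u + 5/2*v - 13/2*w, u*v - 1/2*u - 5/2*v + 5*w, u*w - 1/4*u - 1/2*v**2 + 13/10*v*w - 3/2*v + 57/20*w, v**3 - 13/5*v**2*w + 5/2*v**2 - 47/5*v*w - 1/4*v + 10*w**2 + 7/20*w}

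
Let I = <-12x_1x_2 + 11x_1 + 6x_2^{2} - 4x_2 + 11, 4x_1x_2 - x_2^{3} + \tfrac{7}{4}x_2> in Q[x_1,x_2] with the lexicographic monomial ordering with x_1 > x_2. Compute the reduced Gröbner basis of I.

G = {x_1 - \tfrac{3}{11}x_2^{3} + \tfrac{6}{11}x_2^{2} + \tfrac{5}{44}x_2 + 1, x_2^{4} - \tfrac{35}{12}x_2^{3} - \tfrac{5}{12}x_2^{2} - \tfrac{33}{16}x_2}

f_1 = -12x_1x_2 + 11x_1 + 6x_2^{2} - 4x_2 + 11, LT = x_1x_2.
f_2 = 4x_1x_2 - x_2^{3} + \tfrac{7}{4}x_2, LT = x_1x_2.

S(f_1,f_2): lcm = x_1x_2. S = -\tfrac{11}{12}x_1 + \tfrac{1}{4}x_2^{3} - \tfrac{1}{2}x_2^{2} - \tfrac{5}{48}x_2 - \tfrac{11}{12}.
  leading term x_1: no divisor's leading term divides it; move -\tfrac{11}{12}x_1 to the remainder.
  leading term x_2^{3}: no divisor's leading term divides it; move \tfrac{1}{4}x_2^{3} to the remainder.
  leading term x_2^{2}: no divisor's leading term divides it; move -\tfrac{1}{2}x_2^{2} to the remainder.
  leading term x_2: no divisor's leading term divides it; move -\tfrac{5}{48}x_2 to the remainder.
  leading term 1: no divisor's leading term divides it; move -\tfrac{11}{12} to the remainder.
  remainder -\tfrac{11}{12}x_1 + \tfrac{1}{4}x_2^{3} - \tfrac{1}{2}x_2^{2} - \tfrac{5}{48}x_2 - \tfrac{11}{12} ≠ 0; add g_3 = -\tfrac{11}{12}x_1 + \tfrac{1}{4}x_2^{3} - \tfrac{1}{2}x_2^{2} - \tfrac{5}{48}x_2 - \tfrac{11}{12} to the basis.

S(f_1,g_3): lcm = x_1x_2. S = -\tfrac{11}{12}x_1 + \tfrac{3}{11}x_2^{4} - \tfrac{6}{11}x_2^{3} - \tfrac{27}{44}x_2^{2} - \tfrac{2}{3}x_2 - \tfrac{11}{12}.
  leading term x_1: subtract (1)·g_3 from -\tfrac{11}{12}x_1 + \tfrac{3}{11}x_2^{4} - \tfrac{6}{11}x_2^{3} - \tfrac{27}{44}x_2^{2} - \tfrac{2}{3}x_2 - \tfrac{11}{12} → \tfrac{3}{11}x_2^{4} - \tfrac{35}{44}x_2^{3} - \tfrac{5}{44}x_2^{2} - \tfrac{9}{16}x_2
  leading term x_2^{4}: no divisor's leading term divides it; move \tfrac{3}{11}x_2^{4} to the remainder.
  leading term x_2^{3}: no divisor's leading term divides it; move -\tfrac{35}{44}x_2^{3} to the remainder.
  leading term x_2^{2}: no divisor's leading term divides it; move -\tfrac{5}{44}x_2^{2} to the remainder.
  leading term x_2: no divisor's leading term divides it; move -\tfrac{9}{16}x_2 to the remainder.
  remainder \tfrac{3}{11}x_2^{4} - \tfrac{35}{44}x_2^{3} - \tfrac{5}{44}x_2^{2} - \tfrac{9}{16}x_2 ≠ 0; add g_4 = \tfrac{3}{11}x_2^{4} - \tfrac{35}{44}x_2^{3} - \tfrac{5}{44}x_2^{2} - \tfrac{9}{16}x_2 to the basis.

The other S-polynomials (S(f_2,g_3), S(f_1,g_4), S(f_2,g_4), S(g_3,g_4)) all reduce to 0 modulo the current basis, so we have a Gröbner basis.
Inter-reduce: drop elements whose leading term is divisible by another's, tail-reduce, and make monic.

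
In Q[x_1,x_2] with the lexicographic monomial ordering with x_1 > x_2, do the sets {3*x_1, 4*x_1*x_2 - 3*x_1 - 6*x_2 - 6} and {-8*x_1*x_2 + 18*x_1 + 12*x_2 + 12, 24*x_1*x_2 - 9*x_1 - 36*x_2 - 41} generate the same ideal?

For a fixed monomial order, each ideal has a unique reduced Gröbner basis; comparing bases decides equality.
Buchberger on the first generating set:
f_1 = 3*x_1, LT = x_1.
f_2 = 4*x_1*x_2 - 3*x_1 - 6*x_2 - 6, LT = x_1*x_2.

S(f_1,f_2): lcm = x_1*x_2. S = 3/4*x_1 + 3/2*x_2 + 3/2.
  leading term x_1: subtract (1/4)·f_1 from 3/4*x_1 + 3/2*x_2 + 3/2 → 3/2*x_2 + 3/2
  leading term x_2: no divisor's leading term divides it; move 3/2*x_2 to the remainder.
  leading term 1: no divisor's leading term divides it; move 3/2 to the remainder.
  remainder 3/2*x_2 + 3/2 ≠ 0; add g_3 = 3/2*x_2 + 3/2 to the basis.

S(f_1,g_3): leading monomials are coprime, so the S-polynomial reduces to 0 (Buchberger's first criterion).
S(f_2,g_3): lcm = x_1*x_2. S = -7/4*x_1 - 3/2*x_2 - 3/2.
  leading term x_1: subtract (-7/12)·f_1 from -7/4*x_1 - 3/2*x_2 - 3/2 → -3/2*x_2 - 3/2
  leading term x_2: subtract (-1)·g_3 from -3/2*x_2 - 3/2 → 0
  remainder 0.

Every S-polynomial of the final basis reduces to 0, so we have a Gröbner basis.
Inter-reduce: drop elements whose leading term is divisible by another's, tail-reduce, and make monic.
Reduced Gröbner basis: {x_1, x_2 + 1}.

Buchberger on the second generating set:
h_1 = -8*x_1*x_2 + 18*x_1 + 12*x_2 + 12, LT = x_1*x_2.
h_2 = 24*x_1*x_2 - 9*x_1 - 36*x_2 - 41, LT = x_1*x_2.

S(h_1,h_2): lcm = x_1*x_2. S = -15/8*x_1 + 5/24.
  leading term x_1: no divisor's leading term divides it; move -15/8*x_1 to the remainder.
  leading term 1: no divisor's leading term divides it; move 5/24 to the remainder.
  remainder -15/8*x_1 + 5/24 ≠ 0; add k_3 = -15/8*x_1 + 5/24 to the basis.

S(h_1,k_3): lcm = x_1*x_2. S = -9/4*x_1 - 25/18*x_2 - 3/2.
  leading term x_1: subtract (6/5)·k_3 from -9/4*x_1 - 25/18*x_2 - 3/2 → -25/18*x_2 - 7/4
  leading term x_2: no divisor's leading term divides it; move -25/18*x_2 to the remainder.
  leading term 1: no divisor's leading term divides it; move -7/4 to the remainder.
  remainder -25/18*x_2 - 7/4 ≠ 0; add k_4 = -25/18*x_2 - 7/4 to the basis.

S(h_2,k_3): lcm = x_1*x_2. S = -3/8*x_1 - 25/18*x_2 - 41/24.
  leading term x_1: subtract (1/5)·k_3 from -3/8*x_1 - 25/18*x_2 - 41/24 → -25/18*x_2 - 7/4
  leading term x_2: subtract (1)·k_4 from -25/18*x_2 - 7/4 → 0
  remainder 0.

S(h_1,k_4): lcm = x_1*x_2. S = -351/100*x_1 - 3/2*x_2 - 3/2.
  leading term x_1: subtract (234/125)·k_3 from -351/100*x_1 - 3/2*x_2 - 3/2 → -3/2*x_2 - 189/100
  leading term x_2: subtract (27/25)·k_4 from -3/2*x_2 - 189/100 → 0
  remainder 0.

S(h_2,k_4): lcm = x_1*x_2. S = -327/200*x_1 - 3/2*x_2 - 41/24.
  leading term x_1: subtract (109/125)·k_3 from -327/200*x_1 - 3/2*x_2 - 41/24 → -3/2*x_2 - 189/100
  leading term x_2: subtract (27/25)·k_4 from -3/2*x_2 - 189/100 → 0
  remainder 0.

S(k_3,k_4): leading monomials are coprime, so the S-polynomial reduces to 0 (Buchberger's first criterion).
Every S-polynomial of the final basis reduces to 0, so we have a Gröbner basis.
Inter-reduce: drop elements whose leading term is divisible by another's, tail-reduce, and make monic.
Reduced Gröbner basis: {x_1 - 1/9, x_2 + 63/50}.

The bases are distinct; the ideals are different.

No, the ideals differ.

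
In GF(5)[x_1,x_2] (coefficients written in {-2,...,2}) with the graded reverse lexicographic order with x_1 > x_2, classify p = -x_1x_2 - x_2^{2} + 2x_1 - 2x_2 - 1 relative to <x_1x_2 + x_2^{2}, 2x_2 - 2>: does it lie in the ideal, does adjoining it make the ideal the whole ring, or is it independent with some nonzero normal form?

-x_1x_2 - x_2^{2} + 2x_1 - 2x_2 - 1 lies in I (it reduces to 0).

First compute the reduced Gröbner basis of I by Buchberger's algorithm.
f_1 = x_1x_2 + x_2^{2}, LT = x_1x_2.
f_2 = 2x_2 - 2, LT = x_2.

S(f_1,f_2): lcm = x_1x_2. S = x_2^{2} + x_1.
  leading term x_2^{2}: subtract (-2x_2)·f_2 from x_2^{2} + x_1 → x_1 + x_2
  leading term x_1: no divisor's leading term divides it; move x_1 to the remainder.
  leading term x_2: subtract (-2)·f_2 from x_2 → 1
  leading term 1: no divisor's leading term divides it; move 1 to the remainder.
  remainder x_1 + 1 ≠ 0; add h_3 = x_1 + 1 to the basis.

The other S-polynomials (S(f_1,h_3), S(f_2,h_3)) all reduce to 0 modulo the current basis, so we have a Gröbner basis.
Inter-reduce: drop elements whose leading term is divisible by another's, tail-reduce, and make monic.
Reduced Gröbner basis: {x_1 + 1, x_2 - 1}.
Label its elements g_1 = x_1 + 1, g_2 = x_2 - 1.

Reduce p = -x_1x_2 - x_2^{2} + 2x_1 - 2x_2 - 1 modulo G:
  leading term x_1x_2: subtract (-x_2)·g_1 from -x_1x_2 - x_2^{2} + 2x_1 - 2x_2 - 1 → -x_2^{2} + 2x_1 - x_2 - 1
  leading term x_2^{2}: subtract (-x_2)·g_2 from -x_2^{2} + 2x_1 - x_2 - 1 → 2x_1 - 2x_2 - 1
  leading term x_1: subtract (2)·g_1 from 2x_1 - 2x_2 - 1 → -2x_2 + 2
  leading term x_2: subtract (-2)·g_2 from -2x_2 + 2 → 0
  normal form = 0.
Since the normal form is 0, p ∈ I.

Ideal membership is decidable via reduction modulo a Gröbner basis.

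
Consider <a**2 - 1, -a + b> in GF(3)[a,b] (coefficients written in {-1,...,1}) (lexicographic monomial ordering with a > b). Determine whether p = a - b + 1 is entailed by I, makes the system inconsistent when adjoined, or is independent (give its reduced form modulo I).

First compute the reduced Gröbner basis of I by Buchberger's algorithm.
f_1 = a**2 - 1, LT = a**2.
f_2 = -a + b, LT = a.

S(f_1,f_2): lcm = a**2. S = a*b - 1.
  leading term a*b: subtract (-b)·f_2 from a*b - 1 → b**2 - 1
  leading term b**2: no divisor's leading term divides it; move b**2 to the remainder.
  leading term 1: no divisor's leading term divides it; move -1 to the remainder.
  remainder b**2 - 1 ≠ 0; add h_3 = b**2 - 1 to the basis.

S(f_1,h_3): leading monomials are coprime, so the S-polynomial reduces to 0 (Buchberger's first criterion).
S(f_2,h_3): leading monomials are coprime, so the S-polynomial reduces to 0 (Buchberger's first criterion).
Every S-polynomial of the final basis reduces to 0, so we have a Gröbner basis.
Inter-reduce: drop elements whose leading term is divisible by another's, tail-reduce, and make monic.
Reduced Gröbner basis: {a - b, b**2 - 1}.
Label its elements g_1 = a - b, g_2 = b**2 - 1.

Reduce p = a - b + 1 modulo G:
  leading term a: subtract (1)·g_1 from a - b + 1 → 1
  leading term 1: no divisor's leading term divides it; move 1 to the remainder.
  normal form = 1.
The normal form is nonzero, so p ∉ I. Since p minus its normal form lies in I, I + (p) = I + (r) where r = 1; decide whether this ideal is the whole ring.
Here r = 1 is a nonzero constant, hence a unit: 1 ∈ I + (p), the Gröbner basis of I + (p) is {1}, and the enlarged system has no common solution — adjoining p is inconsistent.

Adjoining a - b + 1 makes the ideal the whole ring: the system is inconsistent.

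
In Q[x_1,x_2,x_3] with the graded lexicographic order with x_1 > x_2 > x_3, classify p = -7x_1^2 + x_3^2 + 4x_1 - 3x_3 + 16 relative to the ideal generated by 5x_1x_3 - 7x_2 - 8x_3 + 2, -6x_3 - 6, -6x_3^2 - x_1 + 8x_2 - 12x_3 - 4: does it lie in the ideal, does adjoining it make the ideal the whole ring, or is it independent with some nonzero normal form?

First compute the reduced Gröbner basis of I by Buchberger's algorithm.
f_1 = 5x_1x_3 - 7x_2 - 8x_3 + 2, LT = x_1x_3.
f_2 = -6x_3 - 6, LT = x_3.
f_3 = -6x_3^2 - x_1 + 8x_2 - 12x_3 - 4, LT = x_3^2.

S(f_1,f_2): lcm = x_1x_3. S = -x_1 - 7/5x_2 - 8/5x_3 + 2/5.
  leading term x_1: no divisor's leading term divides it; move -x_1 to the remainder.
  leading term x_2: no divisor's leading term divides it; move -7/5x_2 to the remainder.
  leading term x_3: subtract (4/15)·f_2 from -8/5x_3 + 2/5 → 2
  leading term 1: no divisor's leading term divides it; move 2 to the remainder.
  remainder -x_1 - 7/5x_2 + 2 ≠ 0; add h_4 = -x_1 - 7/5x_2 + 2 to the basis.

S(f_1,f_3): lcm = x_1x_3^2. S = -1/6x_1^2 + 4/3x_1x_2 - 2x_1x_3 - 7/5x_2x_3 - 8/5x_3^2 - 2/3x_1 + 2/5x_3.
  leading term x_1^2: subtract (1/6x_1)·h_4 from -1/6x_1^2 + 4/3x_1x_2 - 2x_1x_3 - 7/5x_2x_3 - 8/5x_3^2 - 2/3x_1 + 2/5x_3 → 47/30x_1x_2 - 2x_1x_3 - 7/5x_2x_3 - 8/5x_3^2 - x_1 + 2/5x_3
  leading term x_1x_2: subtract (-47/30x_2)·h_4 from 47/30x_1x_2 - 2x_1x_3 - 7/5x_2x_3 - 8/5x_3^2 - x_1 + 2/5x_3 → -2x_1x_3 - 329/150x_2^2 - 7/5x_2x_3 - 8/5x_3^2 - x_1 + 47/15x_2 + 2/5x_3
  leading term x_1x_3: subtract (-2/5)·f_1 from -2x_1x_3 - 329/150x_2^2 - 7/5x_2x_3 - 8/5x_3^2 - x_1 + 47/15x_2 + 2/5x_3 → -329/150x_2^2 - 7/5x_2x_3 - 8/5x_3^2 - x_1 + 1/3x_2 - 14/5x_3 + 4/5
  leading term x_2^2: no divisor's leading term divides it; move -329/150x_2^2 to the remainder.
  leading term x_2x_3: subtract (7/30x_2)·f_2 from -7/5x_2x_3 - 8/5x_3^2 - x_1 + 1/3x_2 - 14/5x_3 + 4/5 → -8/5x_3^2 - x_1 + 26/15x_2 - 14/5x_3 + 4/5
  leading term x_3^2: subtract (4/15x_3)·f_2 from -8/5x_3^2 - x_1 + 26/15x_2 - 14/5x_3 + 4/5 → -x_1 + 26/15x_2 - 6/5x_3 + 4/5
  leading term x_1: subtract (1)·h_4 from -x_1 + 26/15x_2 - 6/5x_3 + 4/5 → 47/15x_2 - 6/5x_3 - 6/5
  leading term x_2: no divisor's leading term divides it; move 47/15x_2 to the remainder.
  leading term x_3: subtract (1/5)·f_2 from -6/5x_3 - 6/5 → 0
  remainder -329/150x_2^2 + 47/15x_2 ≠ 0; add h_5 = -329/150x_2^2 + 47/15x_2 to the basis.

S(f_2,f_3): lcm = x_3^2. S = -1/6x_1 + 4/3x_2 - x_3 - 2/3.
  leading term x_1: subtract (1/6)·h_4 from -1/6x_1 + 4/3x_2 - x_3 - 2/3 → 47/30x_2 - x_3 - 1
  leading term x_2: no divisor's leading term divides it; move 47/30x_2 to the remainder.
  leading term x_3: subtract (1/6)·f_2 from -x_3 - 1 → 0
  remainder 47/30x_2 ≠ 0; add h_6 = 47/30x_2 to the basis.

The other S-polynomials (S(f_1,h_4), S(f_2,h_4), S(f_3,h_4), S(f_1,h_5), S(f_2,h_5), S(f_3,h_5), S(h_4,h_5), S(f_1,h_6), S(f_2,h_6), S(f_3,h_6), S(h_4,h_6), S(h_5,h_6)) all reduce to 0 modulo the current basis, so we have a Gröbner basis.
Inter-reduce: drop elements whose leading term is divisible by another's, tail-reduce, and make monic.
Reduced Gröbner basis: {x_1 - 2, x_2, x_3 + 1}.
Label its elements g_1 = x_1 - 2, g_2 = x_2, g_3 = x_3 + 1.

Reduce p = -7x_1^2 + x_3^2 + 4x_1 - 3x_3 + 16 modulo G:
  leading term x_1^2: subtract (-7x_1)·g_1 from -7x_1^2 + x_3^2 + 4x_1 - 3x_3 + 16 → x_3^2 - 10x_1 - 3x_3 + 16
  leading term x_3^2: subtract (x_3)·g_3 from x_3^2 - 10x_1 - 3x_3 + 16 → -10x_1 - 4x_3 + 16
  leading term x_1: subtract (-10)·g_1 from -10x_1 - 4x_3 + 16 → -4x_3 - 4
  leading term x_3: subtract (-4)·g_3 from -4x_3 - 4 → 0
  normal form = 0.
Since the normal form is 0, p ∈ I.

The remainder on division by a Gröbner basis is unique — it is the normal form.

-7x_1^2 + x_3^2 + 4x_1 - 3x_3 + 16 lies in I (it reduces to 0).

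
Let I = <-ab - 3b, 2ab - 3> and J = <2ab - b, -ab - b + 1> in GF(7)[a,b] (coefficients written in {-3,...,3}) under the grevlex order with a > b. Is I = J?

Yes, the ideals are equal.

Since reduced Gröbner bases are canonical representatives of ideals under a given ordering, it suffices to compute and compare them.
Buchberger on the first generating set:
f_1 = -ab - 3b, LT = ab.
f_2 = 2ab - 3, LT = ab.

S(f_1,f_2): lcm = ab. S = 3b - 2.
  leading term b: no divisor's leading term divides it; move 3b to the remainder.
  leading term 1: no divisor's leading term divides it; move -2 to the remainder.
  remainder 3b - 2 ≠ 0; add g_3 = 3b - 2 to the basis.

S(f_1,g_3): lcm = ab. S = 3a + 3b.
  leading term a: no divisor's leading term divides it; move 3a to the remainder.
  leading term b: subtract (1)·g_3 from 3b → 2
  leading term 1: no divisor's leading term divides it; move 2 to the remainder.
  remainder 3a + 2 ≠ 0; add g_4 = 3a + 2 to the basis.

The other S-polynomials (S(f_2,g_3), S(f_1,g_4), S(f_2,g_4), S(g_3,g_4)) all reduce to 0 modulo the current basis, so we have a Gröbner basis.
Inter-reduce: drop elements whose leading term is divisible by another's, tail-reduce, and make monic.
Reduced Gröbner basis: {a + 3, b - 3}.

Buchberger on the second generating set:
h_1 = 2ab - b, LT = ab.
h_2 = -ab - b + 1, LT = ab.

S(h_1,h_2): lcm = ab. S = 2b + 1.
  leading term b: no divisor's leading term divides it; move 2b to the remainder.
  leading term 1: no divisor's leading term divides it; move 1 to the remainder.
  remainder 2b + 1 ≠ 0; add k_3 = 2b + 1 to the basis.

S(h_1,k_3): lcm = ab. S = 3a + 3b.
  leading term a: no divisor's leading term divides it; move 3a to the remainder.
  leading term b: subtract (-2)·k_3 from 3b → 2
  leading term 1: no divisor's leading term divides it; move 2 to the remainder.
  remainder 3a + 2 ≠ 0; add k_4 = 3a + 2 to the basis.

The other S-polynomials (S(h_2,k_3), S(h_1,k_4), S(h_2,k_4), S(k_3,k_4)) all reduce to 0 modulo the current basis, so we have a Gröbner basis.
Inter-reduce: drop elements whose leading term is divisible by another's, tail-reduce, and make monic.
Reduced Gröbner basis: {a + 3, b - 3}.

The two bases agree; hence the ideals are identical.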